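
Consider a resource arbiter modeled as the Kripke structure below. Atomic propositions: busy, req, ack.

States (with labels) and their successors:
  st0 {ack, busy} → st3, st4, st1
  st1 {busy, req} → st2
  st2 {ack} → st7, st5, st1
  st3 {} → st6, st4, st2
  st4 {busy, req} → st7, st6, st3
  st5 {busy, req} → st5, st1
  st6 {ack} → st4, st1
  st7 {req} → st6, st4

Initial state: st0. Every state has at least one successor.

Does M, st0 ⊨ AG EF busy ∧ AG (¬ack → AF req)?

States satisfying EF busy: {st0, st1, st2, st3, st4, st5, st6, st7}.
States satisfying AG EF busy: {st0, st1, st2, st3, st4, st5, st6, st7}.
States satisfying ¬ack → AF req: {st0, st1, st2, st3, st4, st5, st6, st7}.
States satisfying AG (¬ack → AF req): {st0, st1, st2, st3, st4, st5, st6, st7}.
States satisfying AG EF busy ∧ AG (¬ack → AF req): {st0, st1, st2, st3, st4, st5, st6, st7}.
st0 ∈ Sat(AG EF busy ∧ AG (¬ack → AF req)).

Yes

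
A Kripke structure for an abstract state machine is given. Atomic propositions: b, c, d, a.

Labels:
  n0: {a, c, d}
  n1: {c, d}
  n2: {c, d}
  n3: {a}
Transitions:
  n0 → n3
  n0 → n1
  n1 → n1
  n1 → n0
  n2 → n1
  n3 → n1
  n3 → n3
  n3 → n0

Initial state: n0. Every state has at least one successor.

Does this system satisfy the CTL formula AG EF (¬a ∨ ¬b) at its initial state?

States satisfying EF (¬a ∨ ¬b): {n0, n1, n2, n3}.
States satisfying AG EF (¬a ∨ ¬b): {n0, n1, n2, n3}.
Every state reachable from n0 satisfies EF (¬a ∨ ¬b).
n0 ∈ Sat(AG EF (¬a ∨ ¬b)).

Holds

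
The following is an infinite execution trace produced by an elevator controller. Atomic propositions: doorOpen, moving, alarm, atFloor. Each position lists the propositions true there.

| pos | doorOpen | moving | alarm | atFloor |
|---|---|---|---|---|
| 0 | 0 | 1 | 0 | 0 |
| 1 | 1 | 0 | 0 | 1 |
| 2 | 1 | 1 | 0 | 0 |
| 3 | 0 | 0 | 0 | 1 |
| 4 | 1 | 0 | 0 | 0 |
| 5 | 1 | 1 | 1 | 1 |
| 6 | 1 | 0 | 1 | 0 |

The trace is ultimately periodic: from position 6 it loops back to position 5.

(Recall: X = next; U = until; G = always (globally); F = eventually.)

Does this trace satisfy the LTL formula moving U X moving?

Walking from position 0: X moving first holds at position 1, and moving holds at every earlier position along the way, so moving U X moving holds.

Holds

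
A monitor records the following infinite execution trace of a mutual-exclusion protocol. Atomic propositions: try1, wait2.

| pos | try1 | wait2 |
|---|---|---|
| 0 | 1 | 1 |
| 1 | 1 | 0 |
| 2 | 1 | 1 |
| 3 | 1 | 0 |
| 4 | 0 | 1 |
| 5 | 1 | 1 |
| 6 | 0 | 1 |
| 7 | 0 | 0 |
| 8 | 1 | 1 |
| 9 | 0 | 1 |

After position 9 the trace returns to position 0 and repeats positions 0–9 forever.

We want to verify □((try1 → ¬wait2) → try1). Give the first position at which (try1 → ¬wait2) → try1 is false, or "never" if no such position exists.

4

Check (try1 → ¬wait2) → try1 at each position in order: 0 ✓, 1 ✓, 2 ✓, 3 ✓.
At position 4 the labels are {wait2}, so (try1 → ¬wait2) → try1 is false there. This is the first violation.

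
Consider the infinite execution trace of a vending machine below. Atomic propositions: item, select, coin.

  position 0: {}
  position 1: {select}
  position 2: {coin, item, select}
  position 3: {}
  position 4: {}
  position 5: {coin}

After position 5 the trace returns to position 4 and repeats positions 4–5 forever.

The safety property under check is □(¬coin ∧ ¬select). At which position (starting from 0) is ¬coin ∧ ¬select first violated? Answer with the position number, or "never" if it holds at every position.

Check ¬coin ∧ ¬select at each position in order: 0 ✓.
At position 1 the labels are {select}, so ¬coin ∧ ¬select is false there. This is the first violation.

1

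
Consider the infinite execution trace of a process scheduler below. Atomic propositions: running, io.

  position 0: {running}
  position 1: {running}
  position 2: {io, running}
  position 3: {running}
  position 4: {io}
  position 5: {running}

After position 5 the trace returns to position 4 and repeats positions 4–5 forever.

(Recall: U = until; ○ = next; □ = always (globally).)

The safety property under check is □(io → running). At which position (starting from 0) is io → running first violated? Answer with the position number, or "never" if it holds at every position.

Check io → running at each position in order: 0 ✓, 1 ✓, 2 ✓, 3 ✓.
At position 4 the labels are {io}, so io → running is false there. This is the first violation.

4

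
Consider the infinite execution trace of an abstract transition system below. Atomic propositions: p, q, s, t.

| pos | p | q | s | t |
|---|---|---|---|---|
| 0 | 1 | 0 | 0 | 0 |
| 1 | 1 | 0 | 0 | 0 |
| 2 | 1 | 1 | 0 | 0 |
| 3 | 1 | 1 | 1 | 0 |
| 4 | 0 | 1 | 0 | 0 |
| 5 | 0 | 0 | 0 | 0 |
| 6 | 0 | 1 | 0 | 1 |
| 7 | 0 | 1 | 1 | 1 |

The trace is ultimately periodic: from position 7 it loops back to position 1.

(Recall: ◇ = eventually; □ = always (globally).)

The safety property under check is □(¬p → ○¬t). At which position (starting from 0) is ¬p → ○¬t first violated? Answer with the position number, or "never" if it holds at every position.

Check ¬p → ○¬t at each position in order: 0 ✓, 1 ✓, 2 ✓, 3 ✓, 4 ✓.
At position 5 the labels are {} and the next position 6 has {q, t}, so ¬p → ○¬t is false there. This is the first violation.

5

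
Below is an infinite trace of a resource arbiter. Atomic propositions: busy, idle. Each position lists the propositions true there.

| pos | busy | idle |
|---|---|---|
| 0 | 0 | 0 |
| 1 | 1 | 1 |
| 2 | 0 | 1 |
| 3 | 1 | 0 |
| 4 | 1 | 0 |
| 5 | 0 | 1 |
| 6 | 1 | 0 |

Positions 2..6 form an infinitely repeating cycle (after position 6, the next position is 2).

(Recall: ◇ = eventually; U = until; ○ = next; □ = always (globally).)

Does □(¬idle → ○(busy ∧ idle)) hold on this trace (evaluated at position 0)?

¬idle → ○(busy ∧ idle) must hold at every position from 0 onward. It fails at position 3, so □(¬idle → ○(busy ∧ idle)) is false.
Positions where ¬idle holds: 0, 3, 4, 6.
Check ○(busy ∧ idle) at each: 0→ok, 3→fails, 4→fails, 6→fails.

Violated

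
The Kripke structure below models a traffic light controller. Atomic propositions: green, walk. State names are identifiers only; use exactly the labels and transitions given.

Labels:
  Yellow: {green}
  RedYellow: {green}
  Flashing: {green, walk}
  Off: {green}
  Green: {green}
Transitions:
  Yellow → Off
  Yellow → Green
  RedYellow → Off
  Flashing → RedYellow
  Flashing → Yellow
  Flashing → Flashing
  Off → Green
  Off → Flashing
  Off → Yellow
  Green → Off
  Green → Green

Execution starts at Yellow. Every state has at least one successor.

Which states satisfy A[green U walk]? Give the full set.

{Flashing}

States satisfying green: {Yellow, RedYellow, Flashing, Off, Green}.
States satisfying walk: {Flashing}.
States satisfying A[green U walk]: {Flashing}.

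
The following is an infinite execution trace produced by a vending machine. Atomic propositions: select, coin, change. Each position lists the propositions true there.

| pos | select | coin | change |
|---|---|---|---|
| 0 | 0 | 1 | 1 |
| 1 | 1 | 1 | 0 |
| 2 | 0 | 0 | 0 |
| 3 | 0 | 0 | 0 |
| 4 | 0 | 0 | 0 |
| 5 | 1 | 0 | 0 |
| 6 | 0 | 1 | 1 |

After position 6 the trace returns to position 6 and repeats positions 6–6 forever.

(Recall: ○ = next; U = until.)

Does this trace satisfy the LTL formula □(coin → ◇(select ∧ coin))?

Does not hold

coin → ◇(select ∧ coin) must hold at every position from 0 onward. It fails at position 6, so □(coin → ◇(select ∧ coin)) is false.
Positions where coin holds: 0, 1, 6.
Check ◇(select ∧ coin) at each: 0→ok, 1→ok, 6→fails.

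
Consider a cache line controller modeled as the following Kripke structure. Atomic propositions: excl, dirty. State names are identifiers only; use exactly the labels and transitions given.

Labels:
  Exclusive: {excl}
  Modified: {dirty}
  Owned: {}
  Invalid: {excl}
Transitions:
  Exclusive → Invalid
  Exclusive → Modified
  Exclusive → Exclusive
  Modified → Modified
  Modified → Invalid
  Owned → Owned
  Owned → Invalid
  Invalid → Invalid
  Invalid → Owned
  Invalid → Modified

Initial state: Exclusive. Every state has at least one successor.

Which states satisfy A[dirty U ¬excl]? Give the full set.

{Modified, Owned}

States satisfying dirty: {Modified}.
States satisfying ¬excl: {Modified, Owned}.
States satisfying A[dirty U ¬excl]: {Modified, Owned}.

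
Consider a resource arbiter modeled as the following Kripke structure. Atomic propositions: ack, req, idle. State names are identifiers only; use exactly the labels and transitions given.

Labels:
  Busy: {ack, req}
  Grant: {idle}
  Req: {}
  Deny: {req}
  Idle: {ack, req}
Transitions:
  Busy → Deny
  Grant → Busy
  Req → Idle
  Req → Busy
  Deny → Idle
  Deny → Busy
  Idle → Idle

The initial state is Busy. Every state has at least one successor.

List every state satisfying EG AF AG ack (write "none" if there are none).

{Idle}

States satisfying AF AG ack: {Idle}.
States satisfying EG AF AG ack: {Idle}.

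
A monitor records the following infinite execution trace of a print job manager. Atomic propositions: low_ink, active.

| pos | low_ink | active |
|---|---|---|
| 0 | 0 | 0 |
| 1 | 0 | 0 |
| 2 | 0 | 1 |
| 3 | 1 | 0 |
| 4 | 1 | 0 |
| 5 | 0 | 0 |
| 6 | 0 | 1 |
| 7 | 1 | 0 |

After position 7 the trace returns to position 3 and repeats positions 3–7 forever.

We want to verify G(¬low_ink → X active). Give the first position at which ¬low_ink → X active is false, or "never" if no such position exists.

At position 0 the labels are {} and the next position 1 has {}, so ¬low_ink → X active is false there. This is the first violation.

0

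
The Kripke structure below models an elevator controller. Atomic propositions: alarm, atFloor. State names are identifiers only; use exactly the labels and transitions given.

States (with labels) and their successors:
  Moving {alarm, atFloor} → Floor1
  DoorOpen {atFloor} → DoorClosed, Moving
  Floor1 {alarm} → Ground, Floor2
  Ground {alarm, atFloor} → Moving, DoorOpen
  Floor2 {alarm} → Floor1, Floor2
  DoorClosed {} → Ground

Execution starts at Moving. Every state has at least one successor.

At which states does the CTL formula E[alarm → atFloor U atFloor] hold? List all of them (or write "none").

{Moving, DoorOpen, Ground, DoorClosed}

States satisfying alarm → atFloor: {Moving, DoorOpen, Ground, DoorClosed}.
States satisfying atFloor: {Moving, DoorOpen, Ground}.
States satisfying E[alarm → atFloor U atFloor]: {Moving, DoorOpen, Ground, DoorClosed}.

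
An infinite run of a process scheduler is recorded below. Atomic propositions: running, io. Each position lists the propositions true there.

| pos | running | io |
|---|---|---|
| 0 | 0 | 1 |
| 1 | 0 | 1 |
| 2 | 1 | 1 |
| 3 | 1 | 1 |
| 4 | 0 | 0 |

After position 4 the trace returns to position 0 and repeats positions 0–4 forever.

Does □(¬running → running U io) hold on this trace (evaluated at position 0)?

Does not hold

¬running → running U io must hold at every position from 0 onward. It fails at position 4, so □(¬running → running U io) is false.
Positions where ¬running holds: 0, 1, 4.
Check running U io at each: 0→ok, 1→ok, 4→fails.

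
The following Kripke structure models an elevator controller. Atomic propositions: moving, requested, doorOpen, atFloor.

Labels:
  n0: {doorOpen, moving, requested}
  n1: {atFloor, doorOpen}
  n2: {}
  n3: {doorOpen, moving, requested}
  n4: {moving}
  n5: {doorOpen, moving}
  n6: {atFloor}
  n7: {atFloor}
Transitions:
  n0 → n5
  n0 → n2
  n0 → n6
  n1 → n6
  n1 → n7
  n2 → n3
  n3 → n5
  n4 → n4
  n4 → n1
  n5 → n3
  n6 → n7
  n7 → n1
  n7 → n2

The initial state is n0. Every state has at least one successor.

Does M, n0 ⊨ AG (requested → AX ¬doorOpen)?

Does not hold

States satisfying requested → AX ¬doorOpen: {n1, n2, n4, n5, n6, n7}.
States satisfying AG (requested → AX ¬doorOpen): ∅.
n0 is reachable from n0 and violates requested → AX ¬doorOpen, so AG fails at n0.
n0 ∉ Sat(AG (requested → AX ¬doorOpen)).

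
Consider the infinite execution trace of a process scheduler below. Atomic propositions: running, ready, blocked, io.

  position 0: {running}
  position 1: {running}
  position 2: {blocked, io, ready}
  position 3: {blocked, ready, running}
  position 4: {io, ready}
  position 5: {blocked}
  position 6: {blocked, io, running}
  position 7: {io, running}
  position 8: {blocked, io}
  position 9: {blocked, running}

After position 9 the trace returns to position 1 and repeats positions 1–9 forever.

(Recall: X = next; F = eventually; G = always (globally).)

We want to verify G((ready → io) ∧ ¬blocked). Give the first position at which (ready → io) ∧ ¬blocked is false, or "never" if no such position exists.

2

Check (ready → io) ∧ ¬blocked at each position in order: 0 ✓, 1 ✓.
At position 2 the labels are {blocked, io, ready}, so (ready → io) ∧ ¬blocked is false there. This is the first violation.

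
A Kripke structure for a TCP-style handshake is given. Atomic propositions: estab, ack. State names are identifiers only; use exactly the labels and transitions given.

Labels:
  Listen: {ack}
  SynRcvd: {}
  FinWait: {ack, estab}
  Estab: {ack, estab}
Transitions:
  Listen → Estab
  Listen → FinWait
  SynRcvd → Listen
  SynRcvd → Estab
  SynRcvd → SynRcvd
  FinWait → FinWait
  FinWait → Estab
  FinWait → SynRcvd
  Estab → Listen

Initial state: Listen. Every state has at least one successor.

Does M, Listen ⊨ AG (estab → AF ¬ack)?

No

States satisfying estab → AF ¬ack: {Listen, SynRcvd}.
States satisfying AG (estab → AF ¬ack): ∅.
Estab is reachable from Listen and violates estab → AF ¬ack, so AG fails at Listen.
Listen ∉ Sat(AG (estab → AF ¬ack)).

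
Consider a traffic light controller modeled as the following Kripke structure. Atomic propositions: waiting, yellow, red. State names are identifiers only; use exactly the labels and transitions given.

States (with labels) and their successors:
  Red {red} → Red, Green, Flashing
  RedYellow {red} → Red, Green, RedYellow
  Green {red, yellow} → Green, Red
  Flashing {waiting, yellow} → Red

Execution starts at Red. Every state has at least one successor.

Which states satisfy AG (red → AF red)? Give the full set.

{Red, RedYellow, Green, Flashing}

States satisfying red → AF red: {Red, RedYellow, Green, Flashing}.
States satisfying AG (red → AF red): {Red, RedYellow, Green, Flashing}.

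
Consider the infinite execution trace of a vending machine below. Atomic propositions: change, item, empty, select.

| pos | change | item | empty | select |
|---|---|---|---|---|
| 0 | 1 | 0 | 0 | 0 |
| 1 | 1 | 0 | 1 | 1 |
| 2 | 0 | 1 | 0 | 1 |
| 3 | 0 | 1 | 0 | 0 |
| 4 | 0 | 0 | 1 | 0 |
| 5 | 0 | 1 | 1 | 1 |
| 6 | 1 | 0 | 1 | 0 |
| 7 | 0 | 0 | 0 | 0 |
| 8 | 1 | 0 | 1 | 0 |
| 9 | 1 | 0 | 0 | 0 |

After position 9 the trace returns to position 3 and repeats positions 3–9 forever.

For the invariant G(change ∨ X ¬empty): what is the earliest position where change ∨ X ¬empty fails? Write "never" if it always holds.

3

Check change ∨ X ¬empty at each position in order: 0 ✓, 1 ✓, 2 ✓.
At position 3 the labels are {item} and the next position 4 has {empty}, so change ∨ X ¬empty is false there. This is the first violation.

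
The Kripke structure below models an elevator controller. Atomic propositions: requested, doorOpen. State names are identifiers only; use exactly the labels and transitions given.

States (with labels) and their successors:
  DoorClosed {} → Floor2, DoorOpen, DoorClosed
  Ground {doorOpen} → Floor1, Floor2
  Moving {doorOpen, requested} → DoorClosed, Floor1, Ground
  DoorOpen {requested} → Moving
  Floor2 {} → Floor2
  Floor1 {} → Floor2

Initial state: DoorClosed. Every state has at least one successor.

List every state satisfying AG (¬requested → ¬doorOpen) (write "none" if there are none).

{Floor2, Floor1}

States satisfying ¬requested → ¬doorOpen: {DoorClosed, Moving, DoorOpen, Floor2, Floor1}.
States satisfying AG (¬requested → ¬doorOpen): {Floor2, Floor1}.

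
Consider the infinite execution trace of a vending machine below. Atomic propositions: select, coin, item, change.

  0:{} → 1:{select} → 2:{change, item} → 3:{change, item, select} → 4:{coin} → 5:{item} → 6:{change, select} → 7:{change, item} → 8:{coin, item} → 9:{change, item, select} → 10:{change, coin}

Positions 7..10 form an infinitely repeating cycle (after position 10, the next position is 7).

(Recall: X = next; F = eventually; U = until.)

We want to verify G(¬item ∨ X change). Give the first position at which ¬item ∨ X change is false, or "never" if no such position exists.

Check ¬item ∨ X change at each position in order: 0 ✓, 1 ✓, 2 ✓.
At position 3 the labels are {change, item, select} and the next position 4 has {coin}, so ¬item ∨ X change is false there. This is the first violation.

3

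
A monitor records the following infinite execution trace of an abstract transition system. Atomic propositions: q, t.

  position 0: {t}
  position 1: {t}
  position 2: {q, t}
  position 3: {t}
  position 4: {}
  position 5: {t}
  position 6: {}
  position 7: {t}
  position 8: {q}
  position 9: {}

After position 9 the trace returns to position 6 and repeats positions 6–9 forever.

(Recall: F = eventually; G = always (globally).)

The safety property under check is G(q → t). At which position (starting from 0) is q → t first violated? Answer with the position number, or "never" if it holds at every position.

Check q → t at each position in order: 0 ✓, 1 ✓, 2 ✓, 3 ✓, 4 ✓, 5 ✓, 6 ✓, 7 ✓.
At position 8 the labels are {q}, so q → t is false there. This is the first violation.

8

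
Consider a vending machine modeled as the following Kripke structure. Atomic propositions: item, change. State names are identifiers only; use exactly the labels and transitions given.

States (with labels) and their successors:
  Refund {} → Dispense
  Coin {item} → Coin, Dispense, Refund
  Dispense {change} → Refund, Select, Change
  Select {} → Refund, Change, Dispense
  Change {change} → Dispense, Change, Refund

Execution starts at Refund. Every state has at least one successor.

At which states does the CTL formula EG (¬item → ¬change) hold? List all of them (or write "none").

{Coin}

States satisfying ¬item → ¬change: {Refund, Coin, Select}.
States satisfying EG (¬item → ¬change): {Coin}.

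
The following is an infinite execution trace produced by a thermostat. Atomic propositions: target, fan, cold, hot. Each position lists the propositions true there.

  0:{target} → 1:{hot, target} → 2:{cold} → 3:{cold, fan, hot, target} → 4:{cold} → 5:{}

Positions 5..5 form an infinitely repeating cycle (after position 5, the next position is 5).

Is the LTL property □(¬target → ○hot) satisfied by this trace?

No

¬target → ○hot must hold at every position from 0 onward. It fails at position 4, so □(¬target → ○hot) is false.
Positions where ¬target holds: 2, 4, 5.
Check ○hot at each: 2→ok, 4→fails, 5→fails.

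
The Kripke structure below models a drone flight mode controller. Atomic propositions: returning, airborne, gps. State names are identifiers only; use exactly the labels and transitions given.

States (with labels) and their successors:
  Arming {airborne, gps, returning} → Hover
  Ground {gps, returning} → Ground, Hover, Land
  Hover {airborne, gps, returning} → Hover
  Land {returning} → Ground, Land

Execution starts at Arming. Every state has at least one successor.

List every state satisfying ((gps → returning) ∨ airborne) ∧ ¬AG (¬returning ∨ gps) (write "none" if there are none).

{Ground, Land}

States satisfying gps → returning: {Arming, Ground, Hover, Land}.
States satisfying (gps → returning) ∨ airborne: {Arming, Ground, Hover, Land}.
States satisfying ¬returning ∨ gps: {Arming, Ground, Hover}.
States satisfying AG (¬returning ∨ gps): {Arming, Hover}.
States satisfying ¬AG (¬returning ∨ gps): {Ground, Land}.
States satisfying ((gps → returning) ∨ airborne) ∧ ¬AG (¬returning ∨ gps): {Ground, Land}.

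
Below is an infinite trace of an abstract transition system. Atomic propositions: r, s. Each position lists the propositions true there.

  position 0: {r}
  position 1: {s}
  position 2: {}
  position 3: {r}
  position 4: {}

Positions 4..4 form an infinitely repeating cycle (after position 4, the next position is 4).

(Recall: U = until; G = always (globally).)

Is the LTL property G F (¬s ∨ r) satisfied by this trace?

Yes

F (¬s ∨ r) holds at every position 0..4, and those are all positions ever visited, so G F (¬s ∨ r) holds.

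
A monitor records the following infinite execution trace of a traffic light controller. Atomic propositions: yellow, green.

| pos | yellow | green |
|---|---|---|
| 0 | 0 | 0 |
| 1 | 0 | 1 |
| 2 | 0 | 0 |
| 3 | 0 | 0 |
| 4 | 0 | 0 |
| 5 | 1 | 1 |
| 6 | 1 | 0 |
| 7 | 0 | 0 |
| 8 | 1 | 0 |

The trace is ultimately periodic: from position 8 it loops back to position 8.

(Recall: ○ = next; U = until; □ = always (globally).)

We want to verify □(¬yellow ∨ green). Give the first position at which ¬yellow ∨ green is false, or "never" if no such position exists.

Check ¬yellow ∨ green at each position in order: 0 ✓, 1 ✓, 2 ✓, 3 ✓, 4 ✓, 5 ✓.
At position 6 the labels are {yellow}, so ¬yellow ∨ green is false there. This is the first violation.

6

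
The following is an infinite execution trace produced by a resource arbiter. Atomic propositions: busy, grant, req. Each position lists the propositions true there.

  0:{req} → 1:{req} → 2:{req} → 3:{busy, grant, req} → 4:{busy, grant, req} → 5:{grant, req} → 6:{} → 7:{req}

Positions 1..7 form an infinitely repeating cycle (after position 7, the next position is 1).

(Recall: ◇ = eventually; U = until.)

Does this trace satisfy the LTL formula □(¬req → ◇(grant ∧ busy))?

¬req → ◇(grant ∧ busy) holds at every position 0..7, and those are all positions ever visited, so □(¬req → ◇(grant ∧ busy)) holds.
Positions where ¬req holds: 6.
Check ◇(grant ∧ busy) at each: 6→ok.

Holds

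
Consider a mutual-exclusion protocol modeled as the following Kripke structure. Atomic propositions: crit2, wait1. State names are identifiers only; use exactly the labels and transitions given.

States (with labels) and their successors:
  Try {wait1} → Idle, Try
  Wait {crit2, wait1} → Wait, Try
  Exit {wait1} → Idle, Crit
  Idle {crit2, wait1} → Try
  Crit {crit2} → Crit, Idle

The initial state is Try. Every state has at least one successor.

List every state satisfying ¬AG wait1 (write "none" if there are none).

{Exit, Crit}

States satisfying wait1: {Try, Wait, Exit, Idle}.
States satisfying AG wait1: {Try, Wait, Idle}.
States satisfying ¬AG wait1: {Exit, Crit}.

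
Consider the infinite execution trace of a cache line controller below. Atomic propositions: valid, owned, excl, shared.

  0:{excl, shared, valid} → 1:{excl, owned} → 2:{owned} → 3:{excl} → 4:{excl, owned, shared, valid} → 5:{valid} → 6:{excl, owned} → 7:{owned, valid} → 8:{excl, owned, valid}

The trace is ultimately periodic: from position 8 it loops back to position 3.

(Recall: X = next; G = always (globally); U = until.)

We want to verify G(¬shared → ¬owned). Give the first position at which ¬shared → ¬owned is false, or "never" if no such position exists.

1

Check ¬shared → ¬owned at each position in order: 0 ✓.
At position 1 the labels are {excl, owned}, so ¬shared → ¬owned is false there. This is the first violation.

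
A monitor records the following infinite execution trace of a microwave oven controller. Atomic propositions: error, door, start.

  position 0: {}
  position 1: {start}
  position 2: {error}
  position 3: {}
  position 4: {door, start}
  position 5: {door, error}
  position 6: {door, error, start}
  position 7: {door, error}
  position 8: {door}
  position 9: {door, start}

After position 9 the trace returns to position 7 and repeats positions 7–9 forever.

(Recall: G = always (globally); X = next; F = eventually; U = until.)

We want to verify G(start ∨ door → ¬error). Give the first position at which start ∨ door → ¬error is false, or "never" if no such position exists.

5

Check start ∨ door → ¬error at each position in order: 0 ✓, 1 ✓, 2 ✓, 3 ✓, 4 ✓.
At position 5 the labels are {door, error}, so start ∨ door → ¬error is false there. This is the first violation.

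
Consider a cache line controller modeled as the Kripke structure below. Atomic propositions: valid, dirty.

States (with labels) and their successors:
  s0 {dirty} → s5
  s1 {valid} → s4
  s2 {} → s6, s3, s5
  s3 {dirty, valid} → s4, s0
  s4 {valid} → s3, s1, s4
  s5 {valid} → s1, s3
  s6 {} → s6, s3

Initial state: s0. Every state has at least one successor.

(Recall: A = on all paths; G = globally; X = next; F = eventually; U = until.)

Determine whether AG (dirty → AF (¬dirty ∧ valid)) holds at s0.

Yes

States satisfying dirty → AF (¬dirty ∧ valid): {s0, s1, s2, s3, s4, s5, s6}.
States satisfying AG (dirty → AF (¬dirty ∧ valid)): {s0, s1, s2, s3, s4, s5, s6}.
Every state reachable from s0 satisfies dirty → AF (¬dirty ∧ valid).
s0 ∈ Sat(AG (dirty → AF (¬dirty ∧ valid))).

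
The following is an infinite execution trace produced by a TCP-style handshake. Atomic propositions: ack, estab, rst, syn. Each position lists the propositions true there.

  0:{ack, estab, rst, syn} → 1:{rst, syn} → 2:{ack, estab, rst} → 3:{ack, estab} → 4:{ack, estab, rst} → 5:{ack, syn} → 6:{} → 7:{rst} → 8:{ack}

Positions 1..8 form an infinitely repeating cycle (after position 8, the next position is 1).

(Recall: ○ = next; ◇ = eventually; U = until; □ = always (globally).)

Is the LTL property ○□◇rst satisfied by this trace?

The position after 0 is 1; □◇rst is true there.

Satisfied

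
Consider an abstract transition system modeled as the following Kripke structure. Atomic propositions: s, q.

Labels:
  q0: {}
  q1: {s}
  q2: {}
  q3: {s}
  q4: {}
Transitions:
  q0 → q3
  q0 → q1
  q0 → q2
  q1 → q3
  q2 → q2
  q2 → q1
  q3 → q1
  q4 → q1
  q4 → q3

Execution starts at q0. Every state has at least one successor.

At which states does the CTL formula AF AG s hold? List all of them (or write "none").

{q1, q3, q4}

States satisfying AG s: {q1, q3}.
States satisfying AF AG s: {q1, q3, q4}.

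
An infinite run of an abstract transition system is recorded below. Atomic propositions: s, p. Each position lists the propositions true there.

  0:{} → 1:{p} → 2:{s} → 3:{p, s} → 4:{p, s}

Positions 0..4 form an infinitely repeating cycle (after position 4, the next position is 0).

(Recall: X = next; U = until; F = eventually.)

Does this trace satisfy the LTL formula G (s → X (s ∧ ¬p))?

s → X (s ∧ ¬p) must hold at every position from 0 onward. It fails at position 2, so G (s → X (s ∧ ¬p)) is false.
Positions where s holds: 2, 3, 4.
Check X (s ∧ ¬p) at each: 2→fails, 3→fails, 4→fails.

Does not hold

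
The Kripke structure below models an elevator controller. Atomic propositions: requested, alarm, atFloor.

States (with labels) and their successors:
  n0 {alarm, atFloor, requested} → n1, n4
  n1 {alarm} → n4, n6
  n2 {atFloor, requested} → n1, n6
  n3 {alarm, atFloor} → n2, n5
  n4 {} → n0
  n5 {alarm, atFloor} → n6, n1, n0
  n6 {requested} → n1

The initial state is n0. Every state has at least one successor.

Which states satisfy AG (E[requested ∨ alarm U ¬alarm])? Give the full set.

{n0, n1, n2, n3, n4, n5, n6}

States satisfying E[requested ∨ alarm U ¬alarm]: {n0, n1, n2, n3, n4, n5, n6}.
States satisfying AG (E[requested ∨ alarm U ¬alarm]): {n0, n1, n2, n3, n4, n5, n6}.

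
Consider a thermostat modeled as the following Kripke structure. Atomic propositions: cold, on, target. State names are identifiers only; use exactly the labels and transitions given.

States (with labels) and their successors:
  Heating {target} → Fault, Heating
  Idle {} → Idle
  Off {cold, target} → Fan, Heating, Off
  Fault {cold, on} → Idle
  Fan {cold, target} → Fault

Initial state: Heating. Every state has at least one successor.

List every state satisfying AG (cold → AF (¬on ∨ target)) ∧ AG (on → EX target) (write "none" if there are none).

{Idle}

States satisfying cold → AF (¬on ∨ target): {Heating, Idle, Off, Fault, Fan}.
States satisfying AG (cold → AF (¬on ∨ target)): {Heating, Idle, Off, Fault, Fan}.
States satisfying on → EX target: {Heating, Idle, Off, Fan}.
States satisfying AG (on → EX target): {Idle}.
States satisfying AG (cold → AF (¬on ∨ target)) ∧ AG (on → EX target): {Idle}.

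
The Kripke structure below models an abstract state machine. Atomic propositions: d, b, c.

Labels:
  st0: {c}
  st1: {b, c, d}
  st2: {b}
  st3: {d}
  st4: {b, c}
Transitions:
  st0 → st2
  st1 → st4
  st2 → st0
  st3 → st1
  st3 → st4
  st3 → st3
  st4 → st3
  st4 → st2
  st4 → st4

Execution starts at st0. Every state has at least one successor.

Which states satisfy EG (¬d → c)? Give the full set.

{st1, st3, st4}

States satisfying ¬d → c: {st0, st1, st3, st4}.
States satisfying EG (¬d → c): {st1, st3, st4}.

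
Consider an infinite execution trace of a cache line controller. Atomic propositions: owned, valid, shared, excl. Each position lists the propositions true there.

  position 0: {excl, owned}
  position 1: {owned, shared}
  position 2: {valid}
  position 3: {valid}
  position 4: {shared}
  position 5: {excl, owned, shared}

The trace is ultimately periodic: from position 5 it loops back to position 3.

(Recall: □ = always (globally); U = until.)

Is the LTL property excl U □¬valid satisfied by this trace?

Walking from position 0: at position 1, □¬valid has not yet held and excl fails, so excl U □¬valid is false.

Violated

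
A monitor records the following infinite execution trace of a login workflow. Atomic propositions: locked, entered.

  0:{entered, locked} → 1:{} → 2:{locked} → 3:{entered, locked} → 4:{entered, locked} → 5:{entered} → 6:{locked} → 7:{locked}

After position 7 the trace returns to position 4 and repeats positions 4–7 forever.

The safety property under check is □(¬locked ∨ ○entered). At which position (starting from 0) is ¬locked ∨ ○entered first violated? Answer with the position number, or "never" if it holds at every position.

0

At position 0 the labels are {entered, locked} and the next position 1 has {}, so ¬locked ∨ ○entered is false there. This is the first violation.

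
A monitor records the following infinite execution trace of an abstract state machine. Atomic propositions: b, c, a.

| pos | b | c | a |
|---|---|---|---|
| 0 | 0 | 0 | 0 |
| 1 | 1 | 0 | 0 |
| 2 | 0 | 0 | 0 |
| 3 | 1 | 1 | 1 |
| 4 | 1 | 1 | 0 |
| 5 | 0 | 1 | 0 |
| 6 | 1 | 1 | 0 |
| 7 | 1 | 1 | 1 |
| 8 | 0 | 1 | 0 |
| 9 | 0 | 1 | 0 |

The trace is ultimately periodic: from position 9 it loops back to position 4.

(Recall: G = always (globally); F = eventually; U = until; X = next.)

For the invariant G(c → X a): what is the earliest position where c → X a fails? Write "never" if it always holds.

Check c → X a at each position in order: 0 ✓, 1 ✓, 2 ✓.
At position 3 the labels are {a, b, c} and the next position 4 has {b, c}, so c → X a is false there. This is the first violation.

3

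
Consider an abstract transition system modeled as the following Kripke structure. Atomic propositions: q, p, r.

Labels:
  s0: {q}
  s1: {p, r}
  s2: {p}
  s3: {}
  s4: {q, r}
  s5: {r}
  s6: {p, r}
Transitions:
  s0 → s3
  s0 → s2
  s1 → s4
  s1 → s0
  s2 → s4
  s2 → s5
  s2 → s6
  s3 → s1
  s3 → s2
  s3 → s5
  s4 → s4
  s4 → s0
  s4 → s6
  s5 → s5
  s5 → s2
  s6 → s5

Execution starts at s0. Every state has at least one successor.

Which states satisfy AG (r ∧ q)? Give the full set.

none

States satisfying r ∧ q: {s4}.
States satisfying AG (r ∧ q): ∅.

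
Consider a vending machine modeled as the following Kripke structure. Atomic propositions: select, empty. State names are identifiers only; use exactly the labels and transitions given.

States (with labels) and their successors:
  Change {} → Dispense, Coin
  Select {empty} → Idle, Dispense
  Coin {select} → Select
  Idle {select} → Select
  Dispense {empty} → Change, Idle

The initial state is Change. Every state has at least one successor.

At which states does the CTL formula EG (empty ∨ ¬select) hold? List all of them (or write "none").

{Change, Select, Dispense}

States satisfying empty ∨ ¬select: {Change, Select, Dispense}.
States satisfying EG (empty ∨ ¬select): {Change, Select, Dispense}.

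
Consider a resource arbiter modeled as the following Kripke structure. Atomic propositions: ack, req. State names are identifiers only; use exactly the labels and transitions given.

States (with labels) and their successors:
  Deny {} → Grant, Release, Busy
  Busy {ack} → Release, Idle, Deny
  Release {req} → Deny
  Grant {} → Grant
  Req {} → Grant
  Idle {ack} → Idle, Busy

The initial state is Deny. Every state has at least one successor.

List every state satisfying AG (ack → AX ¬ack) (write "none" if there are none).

{Grant, Req}

States satisfying ack → AX ¬ack: {Deny, Release, Grant, Req}.
States satisfying AG (ack → AX ¬ack): {Grant, Req}.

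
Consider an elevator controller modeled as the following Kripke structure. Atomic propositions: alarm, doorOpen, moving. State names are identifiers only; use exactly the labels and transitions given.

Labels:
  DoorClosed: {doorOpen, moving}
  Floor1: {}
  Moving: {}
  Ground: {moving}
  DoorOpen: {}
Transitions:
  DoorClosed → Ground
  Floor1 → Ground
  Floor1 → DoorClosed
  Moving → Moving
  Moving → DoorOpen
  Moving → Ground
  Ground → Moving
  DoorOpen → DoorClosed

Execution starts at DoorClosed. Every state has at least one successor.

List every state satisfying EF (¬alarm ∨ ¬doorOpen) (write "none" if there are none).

{DoorClosed, Floor1, Moving, Ground, DoorOpen}

States satisfying ¬alarm ∨ ¬doorOpen: {DoorClosed, Floor1, Moving, Ground, DoorOpen}.
States satisfying EF (¬alarm ∨ ¬doorOpen): {DoorClosed, Floor1, Moving, Ground, DoorOpen}.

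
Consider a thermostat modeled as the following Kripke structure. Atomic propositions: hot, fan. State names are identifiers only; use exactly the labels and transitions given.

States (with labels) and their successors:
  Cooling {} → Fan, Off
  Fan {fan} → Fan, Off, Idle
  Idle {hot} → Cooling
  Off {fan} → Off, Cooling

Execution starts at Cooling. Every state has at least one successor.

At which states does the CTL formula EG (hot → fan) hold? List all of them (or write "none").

States satisfying hot → fan: {Cooling, Fan, Off}.
States satisfying EG (hot → fan): {Cooling, Fan, Off}.

{Cooling, Fan, Off}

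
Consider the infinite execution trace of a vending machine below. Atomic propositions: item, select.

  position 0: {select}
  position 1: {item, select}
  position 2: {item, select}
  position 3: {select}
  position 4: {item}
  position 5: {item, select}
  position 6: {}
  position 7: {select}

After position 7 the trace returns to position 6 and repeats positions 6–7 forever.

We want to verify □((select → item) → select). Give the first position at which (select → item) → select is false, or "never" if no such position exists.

Check (select → item) → select at each position in order: 0 ✓, 1 ✓, 2 ✓, 3 ✓.
At position 4 the labels are {item}, so (select → item) → select is false there. This is the first violation.

4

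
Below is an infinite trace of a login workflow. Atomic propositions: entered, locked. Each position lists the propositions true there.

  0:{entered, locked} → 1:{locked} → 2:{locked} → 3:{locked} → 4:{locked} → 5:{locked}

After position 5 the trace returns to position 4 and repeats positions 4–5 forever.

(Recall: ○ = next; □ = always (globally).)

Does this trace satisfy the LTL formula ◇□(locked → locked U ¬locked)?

Does not hold

□(locked → locked U ¬locked) is false at every position 0..5, so it never becomes true and ◇□(locked → locked U ¬locked) fails.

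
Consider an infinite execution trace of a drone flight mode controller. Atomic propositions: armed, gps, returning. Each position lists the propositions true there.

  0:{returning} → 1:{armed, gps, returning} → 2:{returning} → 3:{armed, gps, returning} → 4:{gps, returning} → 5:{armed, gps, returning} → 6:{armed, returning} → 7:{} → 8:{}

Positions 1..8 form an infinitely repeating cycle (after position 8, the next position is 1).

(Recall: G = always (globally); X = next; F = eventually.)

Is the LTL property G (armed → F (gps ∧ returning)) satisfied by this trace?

Satisfied

armed → F (gps ∧ returning) holds at every position 0..8, and those are all positions ever visited, so G (armed → F (gps ∧ returning)) holds.
Positions where armed holds: 1, 3, 5, 6.
Check F (gps ∧ returning) at each: 1→ok, 3→ok, 5→ok, 6→ok.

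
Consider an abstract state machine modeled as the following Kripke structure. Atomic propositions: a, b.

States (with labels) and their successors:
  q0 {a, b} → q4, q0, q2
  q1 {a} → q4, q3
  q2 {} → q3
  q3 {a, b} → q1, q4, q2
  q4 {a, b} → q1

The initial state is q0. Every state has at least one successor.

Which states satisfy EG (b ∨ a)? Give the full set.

States satisfying b ∨ a: {q0, q1, q3, q4}.
States satisfying EG (b ∨ a): {q0, q1, q3, q4}.

{q0, q1, q3, q4}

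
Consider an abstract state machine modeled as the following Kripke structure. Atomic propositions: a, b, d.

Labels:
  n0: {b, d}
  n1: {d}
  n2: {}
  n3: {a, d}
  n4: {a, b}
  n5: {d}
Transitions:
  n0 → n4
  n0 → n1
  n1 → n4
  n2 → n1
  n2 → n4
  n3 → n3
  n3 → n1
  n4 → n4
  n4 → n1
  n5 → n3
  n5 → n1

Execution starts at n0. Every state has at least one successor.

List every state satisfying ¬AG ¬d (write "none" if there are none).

{n0, n1, n2, n3, n4, n5}

States satisfying ¬d: {n2, n4}.
States satisfying AG ¬d: ∅.
States satisfying ¬AG ¬d: {n0, n1, n2, n3, n4, n5}.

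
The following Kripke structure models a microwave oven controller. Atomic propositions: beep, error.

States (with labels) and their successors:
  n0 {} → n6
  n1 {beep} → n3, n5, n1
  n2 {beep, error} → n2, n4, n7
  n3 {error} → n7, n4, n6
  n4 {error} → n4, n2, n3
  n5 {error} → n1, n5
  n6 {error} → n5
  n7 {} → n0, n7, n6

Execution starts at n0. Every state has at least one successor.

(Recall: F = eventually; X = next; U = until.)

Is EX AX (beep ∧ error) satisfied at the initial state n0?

States satisfying AX (beep ∧ error): ∅.
States satisfying EX AX (beep ∧ error): ∅.
No suitable path/successor from n0 witnesses the formula.
n0 ∉ Sat(EX AX (beep ∧ error)).

Does not hold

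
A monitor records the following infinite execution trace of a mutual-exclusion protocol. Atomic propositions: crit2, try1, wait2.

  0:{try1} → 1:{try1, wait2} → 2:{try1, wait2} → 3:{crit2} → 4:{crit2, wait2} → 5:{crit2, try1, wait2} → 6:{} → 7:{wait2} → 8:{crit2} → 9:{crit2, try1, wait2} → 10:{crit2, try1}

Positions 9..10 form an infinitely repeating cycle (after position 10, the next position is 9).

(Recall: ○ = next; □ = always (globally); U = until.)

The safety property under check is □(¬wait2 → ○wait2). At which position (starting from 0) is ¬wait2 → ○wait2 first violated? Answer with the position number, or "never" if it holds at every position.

never

¬wait2 → ○wait2 holds at every position 0..10, and those are all the positions the trace ever visits, so the invariant □(¬wait2 → ○wait2) is never violated.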